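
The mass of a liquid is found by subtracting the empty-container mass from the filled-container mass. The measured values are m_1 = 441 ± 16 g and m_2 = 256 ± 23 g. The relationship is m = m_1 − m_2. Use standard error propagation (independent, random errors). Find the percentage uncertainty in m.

15.1%

Sums and differences: (δm)² = Σ (cᵢ δxᵢ)².
  (δm_1)² = 256;  (δm_2)² = 529
δm = √(785) = 28.0 g
m = 185 g, so δm/m = 28.0/185 = 0.151.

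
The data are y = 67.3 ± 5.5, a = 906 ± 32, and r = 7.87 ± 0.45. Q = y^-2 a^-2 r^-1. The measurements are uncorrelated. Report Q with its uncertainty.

(3.42 ± 0.639) × 10^-11

Each factor contributes (exponent × relative error)² to (δQ/Q)²:
  (-2·δy/y)² = (-2×0.0817)² = 0.0267;  (-2·δa/a)² = (-2×0.0353)² = 0.00499;  (-1·δr/r)² = (-1×0.0572)² = 0.00327
δQ/Q = √(0.0350) = 0.187
Q = 3.42e-11, so δQ = 0.187 × 3.42e-11 = 6.39e-12.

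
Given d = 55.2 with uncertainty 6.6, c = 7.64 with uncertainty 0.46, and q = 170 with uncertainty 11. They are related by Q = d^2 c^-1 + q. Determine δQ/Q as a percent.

17.4%

Let p = d^2·c^-1 = 399. δp/p = √((2·δd/d)² + (-1·δc/c)²) = √(0.0572 + 0.00363) = 0.247, so δp = 98.3.
Q = p + q: δQ = √(δp² + δq²) = √(9670 + 121) = 99.0
Q = 569, so δQ/Q = 99.0/569 = 0.174.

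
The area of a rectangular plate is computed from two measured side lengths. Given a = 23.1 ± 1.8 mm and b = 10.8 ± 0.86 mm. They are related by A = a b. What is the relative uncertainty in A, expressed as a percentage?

Each factor contributes (exponent × relative error)² to (δA/A)²:
  (1·δa/a)² = (1×0.0779)² = 0.00607;  (1·δb/b)² = (1×0.0796)² = 0.00634
δA/A = √(0.0124) = 0.111

11.1%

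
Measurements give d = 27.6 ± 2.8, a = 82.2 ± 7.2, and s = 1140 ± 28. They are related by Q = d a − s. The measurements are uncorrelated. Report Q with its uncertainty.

1130 ± 305

Let p = d·a = 2270. δp/p = √((1·δd/d)² + (1·δa/a)²) = √(0.0103 + 0.00767) = 0.134, so δp = 304.
Q = p − s: δQ = √(δp² + δs²) = √(92500 + 784) = 305
Q = 1130.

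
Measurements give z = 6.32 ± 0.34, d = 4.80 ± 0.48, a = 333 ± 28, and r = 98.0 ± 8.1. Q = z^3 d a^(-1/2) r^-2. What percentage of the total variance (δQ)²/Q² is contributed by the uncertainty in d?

(δQ/Q)² = (3·δz/z)² + (1·δd/d)² + (−½·δa/a)² + (-2·δr/r)²
  z term: (3×0.0538)² = 0.0260
  d term: (1×0.100)² = 0.0100
  a term: (-0.5×0.0841)² = 0.00177
  r term: (-2×0.0827)² = 0.0273
Total = 0.0651. Share from d = 0.0100/0.0651 = 0.154.

15.4%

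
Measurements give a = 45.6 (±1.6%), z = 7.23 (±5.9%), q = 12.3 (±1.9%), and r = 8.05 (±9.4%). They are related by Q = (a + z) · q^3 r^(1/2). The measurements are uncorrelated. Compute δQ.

Let u = a + z = 52.8. δu = √(δa² + δz²) = √(0.532 + 0.182) = 0.845, so δu/u = 0.0160.
Q is then a monomial in u, q, r:
δQ/Q = √((δu/u)² + (3·δq/q)² + (½·δr/r)²) = √(0.000256 + 0.00325 + 0.00221) = 0.0756
Q = 2.79e+05, so δQ = 0.0756 × 2.79e+05 = 21100.

21100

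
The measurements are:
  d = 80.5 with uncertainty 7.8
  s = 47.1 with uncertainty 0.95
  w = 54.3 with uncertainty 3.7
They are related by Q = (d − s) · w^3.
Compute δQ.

1.67e+06

Let u = d − s = 33.4. δu = √(δd² + δs²) = √(60.8 + 0.902) = 7.86, so δu/u = 0.235.
Q is then a monomial in u, w:
δQ/Q = √((δu/u)² + (3·δw/w)²) = √(0.0553 + 0.0418) = 0.312
Q = 5.35e+06, so δQ = 0.312 × 5.35e+06 = 1.67e+06.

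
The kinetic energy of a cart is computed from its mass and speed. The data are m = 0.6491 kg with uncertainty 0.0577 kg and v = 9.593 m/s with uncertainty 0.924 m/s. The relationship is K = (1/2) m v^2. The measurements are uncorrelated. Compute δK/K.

0.212

Products/powers → add relative errors in quadrature, weighted by exponent:
  (1·δm/m)² = (1×0.0889)² = 0.00790;  (2·δv/v)² = (2×0.0963)² = 0.0371
δK/K = √(0.0450) = 0.212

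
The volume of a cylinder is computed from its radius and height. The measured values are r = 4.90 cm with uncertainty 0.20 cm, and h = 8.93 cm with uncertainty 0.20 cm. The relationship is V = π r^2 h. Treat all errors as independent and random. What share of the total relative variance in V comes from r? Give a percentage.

(δV/V)² = (2·δr/r)² + (1·δh/h)²
  r term: (2×0.0408)² = 0.00666
  h term: (1×0.0224)² = 0.000502
Total = 0.00717. Share from r = 0.00666/0.00717 = 0.930.

93.0%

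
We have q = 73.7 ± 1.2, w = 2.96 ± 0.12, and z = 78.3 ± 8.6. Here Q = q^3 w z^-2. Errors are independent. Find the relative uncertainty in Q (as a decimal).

0.229

Since Q is a product/quotient, work with relative uncertainties:
  (3·δq/q)² = (3×0.0163)² = 0.00239;  (1·δw/w)² = (1×0.0405)² = 0.00164;  (-2·δz/z)² = (-2×0.110)² = 0.0483
δQ/Q = √(0.0523) = 0.229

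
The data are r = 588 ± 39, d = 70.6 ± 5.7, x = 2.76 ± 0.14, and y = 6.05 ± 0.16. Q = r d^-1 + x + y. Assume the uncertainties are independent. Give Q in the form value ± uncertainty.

17.1 ± 0.896

Let p = r·d^-1 = 8.33. δp/p = √((1·δr/r)² + (-1·δd/d)²) = √(0.00440 + 0.00652) = 0.104, so δp = 0.870.
Q = p + x + y: δQ = √(δp² + δx² + δy²) = √(0.757 + 0.0196 + 0.0256) = 0.896
Q = 17.1.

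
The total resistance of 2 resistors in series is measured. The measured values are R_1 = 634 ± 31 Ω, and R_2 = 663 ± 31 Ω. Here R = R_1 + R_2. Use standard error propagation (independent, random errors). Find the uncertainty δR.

R is a linear combination, so absolute uncertainties add in quadrature:
  (δR_1)² = 961;  (δR_2)² = 961
δR = √(1920) = 43.8 Ω

43.8 Ω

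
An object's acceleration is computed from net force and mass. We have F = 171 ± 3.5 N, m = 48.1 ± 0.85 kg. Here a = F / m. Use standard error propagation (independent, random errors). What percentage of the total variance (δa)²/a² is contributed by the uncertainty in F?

(δa/a)² = (1·δF/F)² + (-1·δm/m)²
  F term: (1×0.0205)² = 0.000419
  m term: (-1×0.0177)² = 0.000312
Total = 0.000731. Share from F = 0.000419/0.000731 = 0.573.

57.3%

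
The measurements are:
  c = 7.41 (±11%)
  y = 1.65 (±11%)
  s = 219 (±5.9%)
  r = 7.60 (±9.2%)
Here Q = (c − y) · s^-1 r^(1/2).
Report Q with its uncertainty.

0.0725 ± 0.0118

Let u = c − y = 5.76. δu = √(δc² + δy²) = √(0.664 + 0.0329) = 0.835, so δu/u = 0.145.
Q is then a monomial in u, s, r:
δQ/Q = √((δu/u)² + (-1·δs/s)² + (½·δr/r)²) = √(0.0210 + 0.00348 + 0.00212) = 0.163
Q = 0.0725, so δQ = 0.163 × 0.0725 = 0.0118.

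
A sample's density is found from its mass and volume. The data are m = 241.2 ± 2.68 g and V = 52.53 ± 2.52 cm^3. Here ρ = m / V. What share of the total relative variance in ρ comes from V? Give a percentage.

(δρ/ρ)² = (1·δm/m)² + (-1·δV/V)²
  m term: (1×0.0111)² = 0.000123
  V term: (-1×0.0480)² = 0.00230
Total = 0.00242. Share from V = 0.00230/0.00242 = 0.949.

94.9%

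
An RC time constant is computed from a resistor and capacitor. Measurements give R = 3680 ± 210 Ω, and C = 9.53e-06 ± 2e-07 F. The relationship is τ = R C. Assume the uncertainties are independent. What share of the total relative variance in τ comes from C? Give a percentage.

(δτ/τ)² = (1·δR/R)² + (1·δC/C)²
  R term: (1×0.0571)² = 0.00326
  C term: (1×0.0210)² = 0.000440
Total = 0.00370. Share from C = 0.000440/0.00370 = 0.119.

11.9%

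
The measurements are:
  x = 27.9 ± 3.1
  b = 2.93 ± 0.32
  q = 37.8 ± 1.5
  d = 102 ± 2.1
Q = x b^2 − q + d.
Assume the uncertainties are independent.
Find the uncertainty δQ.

Let p = x·b^2 = 240. δp/p = √((1·δx/x)² + (2·δb/b)²) = √(0.0123 + 0.0477) = 0.245, so δp = 58.7.
Q = p − q + d: δQ = √(δp² + δq² + δd²) = √(3450 + 2.25 + 4.41) = 58.8

58.8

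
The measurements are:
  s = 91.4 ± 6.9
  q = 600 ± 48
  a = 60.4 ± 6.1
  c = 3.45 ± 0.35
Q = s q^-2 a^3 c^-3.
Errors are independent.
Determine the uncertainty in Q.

0.633

Q is a product of powers, so relative uncertainties combine in quadrature:
  (1·δs/s)² = (1×0.0755)² = 0.00570;  (-2·δq/q)² = (-2×0.0800)² = 0.0256;  (3·δa/a)² = (3×0.101)² = 0.0918;  (-3·δc/c)² = (-3×0.101)² = 0.0926
δQ/Q = √(0.216) = 0.464
Q = 1.36, so δQ = 0.464 × 1.36 = 0.633.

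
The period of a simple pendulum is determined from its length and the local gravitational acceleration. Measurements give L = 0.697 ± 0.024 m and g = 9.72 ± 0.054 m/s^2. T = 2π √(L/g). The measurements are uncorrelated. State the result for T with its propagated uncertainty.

1.68 ± 0.0293 s

Since T is a product/quotient, work with relative uncertainties:
  (½·δL/L)² = (0.5×0.0344)² = 0.000296;  (−½·δg/g)² = (-0.5×0.00556)² = 7.72e-06
δT/T = √(0.000304) = 0.0174
T = 1.68 s, so δT = 0.0174 × 1.68 = 0.0293 s.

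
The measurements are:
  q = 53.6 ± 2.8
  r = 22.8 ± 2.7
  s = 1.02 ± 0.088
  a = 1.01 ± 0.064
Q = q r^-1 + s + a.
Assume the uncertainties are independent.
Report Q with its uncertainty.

4.38 ± 0.323

Let p = q·r^-1 = 2.35. δp/p = √((1·δq/q)² + (-1·δr/r)²) = √(0.00273 + 0.0140) = 0.129, so δp = 0.304.
Q = p + s + a: δQ = √(δp² + δs² + δa²) = √(0.0926 + 0.00774 + 0.00410) = 0.323
Q = 4.38.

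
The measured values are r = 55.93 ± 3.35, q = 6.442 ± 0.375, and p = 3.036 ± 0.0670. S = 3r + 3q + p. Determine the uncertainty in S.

10.1

S is a linear combination, so absolute uncertainties add in quadrature:
  (3·δr)² = 101;  (3·δq)² = 1.27;  (δp)² = 0.00449
δS = √(102) = 10.1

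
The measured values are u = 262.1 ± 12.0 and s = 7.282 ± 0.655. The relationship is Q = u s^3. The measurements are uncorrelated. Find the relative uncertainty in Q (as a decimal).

Q is a product of powers, so relative uncertainties combine in quadrature:
  (1·δu/u)² = (1×0.0458)² = 0.00210;  (3·δs/s)² = (3×0.0899)² = 0.0728
δQ/Q = √(0.0749) = 0.274

0.274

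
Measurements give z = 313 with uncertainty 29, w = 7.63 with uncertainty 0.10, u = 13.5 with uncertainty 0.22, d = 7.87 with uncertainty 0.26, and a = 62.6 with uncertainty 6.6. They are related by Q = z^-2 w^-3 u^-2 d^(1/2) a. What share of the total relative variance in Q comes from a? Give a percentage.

(δQ/Q)² = (-2·δz/z)² + (-3·δw/w)² + (-2·δu/u)² + (½·δd/d)² + (1·δa/a)²
  z term: (-2×0.0927)² = 0.0343
  w term: (-3×0.0131)² = 0.00155
  u term: (-2×0.0163)² = 0.00106
  d term: (0.5×0.0330)² = 0.000273
  a term: (1×0.105)² = 0.0111
Total = 0.0483. Share from a = 0.0111/0.0483 = 0.230.

23.0%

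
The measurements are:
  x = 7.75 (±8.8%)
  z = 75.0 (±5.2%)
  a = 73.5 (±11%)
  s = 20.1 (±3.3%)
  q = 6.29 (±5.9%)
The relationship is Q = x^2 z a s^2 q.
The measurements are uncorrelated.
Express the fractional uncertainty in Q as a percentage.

Each factor contributes (exponent × relative error)² to (δQ/Q)²:
  (2·δx/x)² = (2×0.0880)² = 0.0310;  (1·δz/z)² = (1×0.0520)² = 0.00270;  (1·δa/a)² = (1×0.110)² = 0.0121;  (2·δs/s)² = (2×0.0330)² = 0.00436;  (1·δq/q)² = (1×0.0590)² = 0.00348
δQ/Q = √(0.0536) = 0.232

23.2%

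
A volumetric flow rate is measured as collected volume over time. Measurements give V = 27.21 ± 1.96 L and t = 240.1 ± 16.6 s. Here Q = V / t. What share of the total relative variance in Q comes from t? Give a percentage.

48.0%

(δQ/Q)² = (1·δV/V)² + (-1·δt/t)²
  V term: (1×0.0720)² = 0.00519
  t term: (-1×0.0691)² = 0.00478
Total = 0.00997. Share from t = 0.00478/0.00997 = 0.480.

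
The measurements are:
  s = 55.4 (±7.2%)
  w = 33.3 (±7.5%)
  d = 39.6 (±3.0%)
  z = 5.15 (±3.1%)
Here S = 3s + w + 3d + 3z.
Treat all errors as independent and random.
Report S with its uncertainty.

Absolute uncertainties add in quadrature for a linear combination:
  (3·δs)² = 143;  (δw)² = 6.24;  (3·δd)² = 12.7;  (3·δz)² = 0.229
δS = √(162) = 12.7
S = 334.

334 ± 12.7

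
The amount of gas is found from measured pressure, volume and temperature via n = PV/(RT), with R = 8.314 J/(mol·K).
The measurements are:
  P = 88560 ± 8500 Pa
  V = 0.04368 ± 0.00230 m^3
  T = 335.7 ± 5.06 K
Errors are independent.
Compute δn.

Products/powers → add relative errors in quadrature, weighted by exponent:
  (1·δP/P)² = (1×0.0960)² = 0.00921;  (1·δV/V)² = (1×0.0527)² = 0.00277;  (-1·δT/T)² = (-1×0.0151)² = 0.000227
δn/n = √(0.0122) = 0.111
n = 1.386 mol, so δn = 0.111 × 1.386 = 0.153 mol.

0.153 mol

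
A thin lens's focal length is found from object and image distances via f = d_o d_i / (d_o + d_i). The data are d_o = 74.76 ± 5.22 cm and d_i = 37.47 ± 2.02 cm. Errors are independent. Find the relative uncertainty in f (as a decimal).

0.0428

∂f/∂d_o = (d_i/(d_o+d_i))² = 0.111;  ∂f/∂d_i = (d_o/(d_o+d_i))² = 0.444
δf = √((∂f/∂d_o · δd_o)² + (∂f/∂d_i · δd_i)²) = √(0.339 + 0.803) = 1.07 cm
f = 24.96 cm, so δf/f = 1.07/24.96 = 0.0428.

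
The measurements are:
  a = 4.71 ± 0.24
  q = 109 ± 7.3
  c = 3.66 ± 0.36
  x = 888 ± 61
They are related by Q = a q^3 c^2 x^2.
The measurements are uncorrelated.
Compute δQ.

2.04e+13

Q is a product of powers, so relative uncertainties combine in quadrature:
  (1·δa/a)² = (1×0.0510)² = 0.00260;  (3·δq/q)² = (3×0.0670)² = 0.0404;  (2·δc/c)² = (2×0.0984)² = 0.0387;  (2·δx/x)² = (2×0.0687)² = 0.0189
δQ/Q = √(0.101) = 0.317
Q = 6.44e+13, so δQ = 0.317 × 6.44e+13 = 2.04e+13.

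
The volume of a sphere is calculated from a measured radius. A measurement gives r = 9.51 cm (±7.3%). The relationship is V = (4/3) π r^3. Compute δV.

789 cm^3

For a monomial V ∝ r^3, fractional errors add in quadrature:
  (3·δr/r)² = (3×0.0730)² = 0.0480
δV/V = √(0.0480) = 0.219
V = 3600 cm^3, so δV = 0.219 × 3600 = 789 cm^3.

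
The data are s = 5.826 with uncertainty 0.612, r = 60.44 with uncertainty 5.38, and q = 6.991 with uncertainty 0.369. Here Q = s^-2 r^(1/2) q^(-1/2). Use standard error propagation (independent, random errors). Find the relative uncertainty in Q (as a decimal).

Each factor contributes (exponent × relative error)² to (δQ/Q)²:
  (-2·δs/s)² = (-2×0.105)² = 0.0441;  (½·δr/r)² = (0.5×0.0890)² = 0.00198;  (−½·δq/q)² = (-0.5×0.0528)² = 0.000696
δQ/Q = √(0.0468) = 0.216

0.216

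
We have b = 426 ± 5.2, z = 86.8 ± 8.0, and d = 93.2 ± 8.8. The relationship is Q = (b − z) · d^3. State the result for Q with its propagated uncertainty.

Let u = b − z = 339. δu = √(δb² + δz²) = √(27.0 + 64.0) = 9.54, so δu/u = 0.0281.
Q is then a monomial in u, d:
δQ/Q = √((δu/u)² + (3·δd/d)²) = √(0.000791 + 0.0802) = 0.285
Q = 2.75e+08, so δQ = 0.285 × 2.75e+08 = 7.82e+07.

(2.75 ± 0.782) × 10^8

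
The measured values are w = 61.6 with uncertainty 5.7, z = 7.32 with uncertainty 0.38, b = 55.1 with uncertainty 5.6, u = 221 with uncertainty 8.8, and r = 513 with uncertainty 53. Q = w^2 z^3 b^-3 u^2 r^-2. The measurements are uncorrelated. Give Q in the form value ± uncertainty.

Products/powers → add relative errors in quadrature, weighted by exponent:
  (2·δw/w)² = (2×0.0925)² = 0.0342;  (3·δz/z)² = (3×0.0519)² = 0.0243;  (-3·δb/b)² = (-3×0.102)² = 0.0930;  (2·δu/u)² = (2×0.0398)² = 0.00634;  (-2·δr/r)² = (-2×0.103)² = 0.0427
δQ/Q = √(0.201) = 0.448
Q = 1.65, so δQ = 0.448 × 1.65 = 0.739.

1.65 ± 0.739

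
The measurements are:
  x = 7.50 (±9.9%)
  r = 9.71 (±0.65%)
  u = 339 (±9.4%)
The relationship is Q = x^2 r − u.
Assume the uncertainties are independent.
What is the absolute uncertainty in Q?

Let p = x^2·r = 546. δp/p = √((2·δx/x)² + (1·δr/r)²) = √(0.0392 + 4.22e-05) = 0.198, so δp = 108.
Q = p − u: δQ = √(δp² + δu²) = √(11700 + 1020) = 113

113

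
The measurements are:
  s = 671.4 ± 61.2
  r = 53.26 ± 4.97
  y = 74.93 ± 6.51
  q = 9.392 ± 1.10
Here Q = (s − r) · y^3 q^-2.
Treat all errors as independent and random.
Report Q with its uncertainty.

(2.948 ± 1.07) × 10^6

Let u = s − r = 618.1. δu = √(δs² + δr²) = √(3750 + 24.7) = 61.4, so δu/u = 0.0993.
Q is then a monomial in u, y, q:
δQ/Q = √((δu/u)² + (3·δy/y)² + (-2·δq/q)²) = √(0.00987 + 0.0679 + 0.0549) = 0.364
Q = 2.948e+06, so δQ = 0.364 × 2.948e+06 = 1.07e+06.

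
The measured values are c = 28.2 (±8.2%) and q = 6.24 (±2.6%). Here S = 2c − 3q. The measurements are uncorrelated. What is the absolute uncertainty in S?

4.65

Sums and differences: (δS)² = Σ (cᵢ δxᵢ)².
  (2·δc)² = 21.4;  (3·δq)² = 0.237
δS = √(21.6) = 4.65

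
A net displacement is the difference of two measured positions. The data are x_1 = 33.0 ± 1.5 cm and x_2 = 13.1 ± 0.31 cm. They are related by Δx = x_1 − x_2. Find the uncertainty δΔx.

Each term contributes (cᵢ δxᵢ)² to (δΔx)²:
  (δx_1)² = 2.25;  (δx_2)² = 0.0961
δΔx = √(2.35) = 1.53 cm

1.53 cm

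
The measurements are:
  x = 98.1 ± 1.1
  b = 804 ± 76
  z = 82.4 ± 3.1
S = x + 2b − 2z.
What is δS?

Absolute uncertainties add in quadrature for a linear combination:
  (δx)² = 1.21;  (2·δb)² = 23100;  (2·δz)² = 38.4
δS = √(23100) = 152

152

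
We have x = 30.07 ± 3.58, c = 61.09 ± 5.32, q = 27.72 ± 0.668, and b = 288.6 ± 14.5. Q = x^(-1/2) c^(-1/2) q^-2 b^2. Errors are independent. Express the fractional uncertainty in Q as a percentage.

13.4%

Products/powers → add relative errors in quadrature, weighted by exponent:
  (−½·δx/x)² = (-0.5×0.119)² = 0.00354;  (−½·δc/c)² = (-0.5×0.0871)² = 0.00190;  (-2·δq/q)² = (-2×0.0241)² = 0.00232;  (2·δb/b)² = (2×0.0502)² = 0.0101
δQ/Q = √(0.0179) = 0.134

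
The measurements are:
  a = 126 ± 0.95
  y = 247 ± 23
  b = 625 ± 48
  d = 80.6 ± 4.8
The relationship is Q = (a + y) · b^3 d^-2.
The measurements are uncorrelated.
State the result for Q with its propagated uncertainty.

Let u = a + y = 373. δu = √(δa² + δy²) = √(0.902 + 529) = 23.0, so δu/u = 0.0617.
Q is then a monomial in u, b, d:
δQ/Q = √((δu/u)² + (3·δb/b)² + (-2·δd/d)²) = √(0.00381 + 0.0531 + 0.0142) = 0.267
Q = 1.4e+07, so δQ = 0.267 × 1.4e+07 = 3.74e+06.

(1.40 ± 0.374) × 10^7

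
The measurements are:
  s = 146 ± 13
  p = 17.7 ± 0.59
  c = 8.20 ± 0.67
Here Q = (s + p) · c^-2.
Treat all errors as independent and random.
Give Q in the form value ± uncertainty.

Let u = s + p = 164. δu = √(δs² + δp²) = √(169 + 0.348) = 13.0, so δu/u = 0.0795.
Q is then a monomial in u, c:
δQ/Q = √((δu/u)² + (-2·δc/c)²) = √(0.00632 + 0.0267) = 0.182
Q = 2.43, so δQ = 0.182 × 2.43 = 0.442.

2.43 ± 0.442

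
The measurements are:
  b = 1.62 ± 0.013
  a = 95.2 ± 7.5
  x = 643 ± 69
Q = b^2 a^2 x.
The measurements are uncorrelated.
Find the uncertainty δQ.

Each factor contributes (exponent × relative error)² to (δQ/Q)²:
  (2·δb/b)² = (2×0.00802)² = 0.000258;  (2·δa/a)² = (2×0.0788)² = 0.0248;  (1·δx/x)² = (1×0.107)² = 0.0115
δQ/Q = √(0.0366) = 0.191
Q = 1.53e+07, so δQ = 0.191 × 1.53e+07 = 2.93e+06.

2.93e+06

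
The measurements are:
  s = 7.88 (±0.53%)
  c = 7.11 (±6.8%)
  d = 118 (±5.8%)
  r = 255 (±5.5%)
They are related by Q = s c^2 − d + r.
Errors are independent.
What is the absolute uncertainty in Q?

Let p = s·c^2 = 398. δp/p = √((1·δs/s)² + (2·δc/c)²) = √(2.81e-05 + 0.0185) = 0.136, so δp = 54.2.
Q = p − d + r: δQ = √(δp² + δd² + δr²) = √(2940 + 46.8 + 197) = 56.4

56.4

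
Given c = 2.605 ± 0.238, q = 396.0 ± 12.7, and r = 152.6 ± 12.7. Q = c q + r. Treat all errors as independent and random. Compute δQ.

101

Let p = c·q = 1032. δp/p = √((1·δc/c)² + (1·δq/q)²) = √(0.00835 + 0.00103) = 0.0968, so δp = 99.9.
Q = p + r: δQ = √(δp² + δr²) = √(9980 + 161) = 101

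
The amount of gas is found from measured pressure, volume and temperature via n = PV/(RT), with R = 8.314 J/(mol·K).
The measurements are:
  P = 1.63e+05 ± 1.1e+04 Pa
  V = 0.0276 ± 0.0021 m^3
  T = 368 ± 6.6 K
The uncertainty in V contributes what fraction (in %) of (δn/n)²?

54.3%

(δn/n)² = (1·δP/P)² + (1·δV/V)² + (-1·δT/T)²
  P term: (1×0.0675)² = 0.00455
  V term: (1×0.0761)² = 0.00579
  T term: (-1×0.0179)² = 0.000322
Total = 0.0107. Share from V = 0.00579/0.0107 = 0.543.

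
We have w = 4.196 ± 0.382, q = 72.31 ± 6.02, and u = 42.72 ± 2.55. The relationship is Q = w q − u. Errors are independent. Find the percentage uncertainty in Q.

Let p = w·q = 303.4. δp/p = √((1·δw/w)² + (1·δq/q)²) = √(0.00829 + 0.00693) = 0.123, so δp = 37.4.
Q = p − u: δQ = √(δp² + δu²) = √(1400 + 6.50) = 37.5
Q = 260.7, so δQ/Q = 37.5/260.7 = 0.144.

14.4%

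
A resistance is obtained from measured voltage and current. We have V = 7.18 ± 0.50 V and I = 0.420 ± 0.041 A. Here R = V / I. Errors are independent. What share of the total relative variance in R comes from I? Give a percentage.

66.3%

(δR/R)² = (1·δV/V)² + (-1·δI/I)²
  V term: (1×0.0696)² = 0.00485
  I term: (-1×0.0976)² = 0.00953
Total = 0.0144. Share from I = 0.00953/0.0144 = 0.663.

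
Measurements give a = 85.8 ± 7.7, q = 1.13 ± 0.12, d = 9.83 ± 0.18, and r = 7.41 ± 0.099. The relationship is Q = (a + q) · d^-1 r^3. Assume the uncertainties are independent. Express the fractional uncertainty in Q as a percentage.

9.89%

Let u = a + q = 86.9. δu = √(δa² + δq²) = √(59.3 + 0.0144) = 7.70, so δu/u = 0.0886.
Q is then a monomial in u, d, r:
δQ/Q = √((δu/u)² + (-1·δd/d)² + (3·δr/r)²) = √(0.00785 + 0.000335 + 0.00161) = 0.0989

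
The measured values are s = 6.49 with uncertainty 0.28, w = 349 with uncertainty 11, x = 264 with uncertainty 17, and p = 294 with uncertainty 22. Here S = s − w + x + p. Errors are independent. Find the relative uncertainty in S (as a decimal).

0.139

For a sum/difference, combine absolute errors in quadrature:
  (δs)² = 0.0784;  (δw)² = 121;  (δx)² = 289;  (δp)² = 484
δS = √(894) = 29.9
S = 215, so δS/S = 29.9/215 = 0.139.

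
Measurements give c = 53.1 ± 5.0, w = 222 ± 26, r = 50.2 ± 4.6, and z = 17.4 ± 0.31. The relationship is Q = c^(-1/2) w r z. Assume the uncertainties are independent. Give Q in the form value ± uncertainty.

26600 ± 4180

Products/powers → add relative errors in quadrature, weighted by exponent:
  (−½·δc/c)² = (-0.5×0.0942)² = 0.00222;  (1·δw/w)² = (1×0.117)² = 0.0137;  (1·δr/r)² = (1×0.0916)² = 0.00840;  (1·δz/z)² = (1×0.0178)² = 0.000317
δQ/Q = √(0.0246) = 0.157
Q = 26600, so δQ = 0.157 × 26600 = 4180.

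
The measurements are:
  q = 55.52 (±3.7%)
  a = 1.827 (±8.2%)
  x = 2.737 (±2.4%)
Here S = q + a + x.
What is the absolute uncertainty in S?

Sums and differences: (δS)² = Σ (cᵢ δxᵢ)².
  (δq)² = 4.22;  (δa)² = 0.0224;  (δx)² = 0.00431
δS = √(4.25) = 2.06

2.06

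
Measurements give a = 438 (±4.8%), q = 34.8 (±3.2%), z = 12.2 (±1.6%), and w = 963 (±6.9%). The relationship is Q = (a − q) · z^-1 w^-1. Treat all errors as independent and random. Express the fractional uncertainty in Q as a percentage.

8.80%

Let u = a − q = 403. δu = √(δa² + δq²) = √(442 + 1.24) = 21.1, so δu/u = 0.0522.
Q is then a monomial in u, z, w:
δQ/Q = √((δu/u)² + (-1·δz/z)² + (-1·δw/w)²) = √(0.00273 + 0.000256 + 0.00476) = 0.0880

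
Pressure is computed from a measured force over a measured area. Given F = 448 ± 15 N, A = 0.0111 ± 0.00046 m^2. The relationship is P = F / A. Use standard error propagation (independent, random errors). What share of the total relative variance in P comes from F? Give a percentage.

39.5%

(δP/P)² = (1·δF/F)² + (-1·δA/A)²
  F term: (1×0.0335)² = 0.00112
  A term: (-1×0.0414)² = 0.00172
Total = 0.00284. Share from F = 0.00112/0.00284 = 0.395.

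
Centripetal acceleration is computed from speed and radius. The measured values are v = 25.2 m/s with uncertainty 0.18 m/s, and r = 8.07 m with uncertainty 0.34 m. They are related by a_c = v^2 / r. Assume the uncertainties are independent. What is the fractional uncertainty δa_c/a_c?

0.0445

Products/powers → add relative errors in quadrature, weighted by exponent:
  (2·δv/v)² = (2×0.00714)² = 0.000204;  (-1·δr/r)² = (-1×0.0421)² = 0.00178
δa_c/a_c = √(0.00198) = 0.0445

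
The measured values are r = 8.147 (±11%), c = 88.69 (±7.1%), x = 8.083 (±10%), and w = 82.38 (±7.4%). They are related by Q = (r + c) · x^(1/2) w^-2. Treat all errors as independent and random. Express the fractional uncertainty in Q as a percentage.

16.9%

Let u = r + c = 96.84. δu = √(δr² + δc²) = √(0.803 + 39.7) = 6.36, so δu/u = 0.0657.
Q is then a monomial in u, x, w:
δQ/Q = √((δu/u)² + (½·δx/x)² + (-2·δw/w)²) = √(0.00431 + 0.00250 + 0.0219) = 0.169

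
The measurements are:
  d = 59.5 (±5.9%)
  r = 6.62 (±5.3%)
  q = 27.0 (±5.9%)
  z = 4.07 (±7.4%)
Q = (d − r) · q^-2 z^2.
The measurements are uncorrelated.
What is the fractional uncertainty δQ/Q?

Let u = d − r = 52.9. δu = √(δd² + δr²) = √(12.3 + 0.123) = 3.53, so δu/u = 0.0667.
Q is then a monomial in u, q, z:
δQ/Q = √((δu/u)² + (-2·δq/q)² + (2·δz/z)²) = √(0.00445 + 0.0139 + 0.0219) = 0.201

0.201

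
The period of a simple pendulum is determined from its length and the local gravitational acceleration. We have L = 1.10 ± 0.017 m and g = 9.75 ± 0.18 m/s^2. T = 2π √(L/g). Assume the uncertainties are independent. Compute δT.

Products/powers → add relative errors in quadrature, weighted by exponent:
  (½·δL/L)² = (0.5×0.0155)² = 5.97e-05;  (−½·δg/g)² = (-0.5×0.0185)² = 8.52e-05
δT/T = √(0.000145) = 0.0120
T = 2.11 s, so δT = 0.0120 × 2.11 = 0.0254 s.

0.0254 s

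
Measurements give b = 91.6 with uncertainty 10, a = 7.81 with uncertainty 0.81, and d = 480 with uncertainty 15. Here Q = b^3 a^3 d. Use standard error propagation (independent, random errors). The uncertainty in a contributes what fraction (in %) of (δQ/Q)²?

(δQ/Q)² = (3·δb/b)² + (3·δa/a)² + (1·δd/d)²
  b term: (3×0.109)² = 0.107
  a term: (3×0.104)² = 0.0968
  d term: (1×0.0312)² = 0.000977
Total = 0.205. Share from a = 0.0968/0.205 = 0.472.

47.2%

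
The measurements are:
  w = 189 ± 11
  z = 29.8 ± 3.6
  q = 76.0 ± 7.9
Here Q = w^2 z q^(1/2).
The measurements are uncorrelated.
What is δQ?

1.63e+06

Relative error in a monomial: (δQ/Q)² = Σ (nᵢ · δxᵢ/xᵢ)².
  (2·δw/w)² = (2×0.0582)² = 0.0135;  (1·δz/z)² = (1×0.121)² = 0.0146;  (½·δq/q)² = (0.5×0.104)² = 0.00270
δQ/Q = √(0.0308) = 0.176
Q = 9.28e+06, so δQ = 0.176 × 9.28e+06 = 1.63e+06.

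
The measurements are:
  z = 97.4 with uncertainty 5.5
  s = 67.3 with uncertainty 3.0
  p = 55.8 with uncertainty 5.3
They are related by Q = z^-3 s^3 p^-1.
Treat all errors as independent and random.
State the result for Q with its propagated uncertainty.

0.00591 ± 0.00139

Each factor contributes (exponent × relative error)² to (δQ/Q)²:
  (-3·δz/z)² = (-3×0.0565)² = 0.0287;  (3·δs/s)² = (3×0.0446)² = 0.0179;  (-1·δp/p)² = (-1×0.0950)² = 0.00902
δQ/Q = √(0.0556) = 0.236
Q = 0.00591, so δQ = 0.236 × 0.00591 = 0.00139.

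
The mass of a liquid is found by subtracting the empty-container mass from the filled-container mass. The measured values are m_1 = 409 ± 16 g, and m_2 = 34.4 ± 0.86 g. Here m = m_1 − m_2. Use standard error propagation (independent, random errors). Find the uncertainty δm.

16.0 g

For a sum/difference, combine absolute errors in quadrature:
  (δm_1)² = 256;  (δm_2)² = 0.740
δm = √(257) = 16.0 g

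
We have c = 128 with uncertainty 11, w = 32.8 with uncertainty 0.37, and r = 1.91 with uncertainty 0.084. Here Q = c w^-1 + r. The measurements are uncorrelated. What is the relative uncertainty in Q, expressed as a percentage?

Let p = c·w^-1 = 3.90. δp/p = √((1·δc/c)² + (-1·δw/w)²) = √(0.00739 + 0.000127) = 0.0867, so δp = 0.338.
Q = p + r: δQ = √(δp² + δr²) = √(0.114 + 0.00706) = 0.349
Q = 5.81, so δQ/Q = 0.349/5.81 = 0.0600.

6.00%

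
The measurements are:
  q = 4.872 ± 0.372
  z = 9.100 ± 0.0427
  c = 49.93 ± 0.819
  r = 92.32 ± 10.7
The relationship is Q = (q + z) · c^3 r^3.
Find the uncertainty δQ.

4.82e+11

Let u = q + z = 13.97. δu = √(δq² + δz²) = √(0.138 + 0.00182) = 0.374, so δu/u = 0.0268.
Q is then a monomial in u, c, r:
δQ/Q = √((δu/u)² + (3·δc/c)² + (3·δr/r)²) = √(0.000718 + 0.00242 + 0.121) = 0.352
Q = 1.368e+12, so δQ = 0.352 × 1.368e+12 = 4.82e+11.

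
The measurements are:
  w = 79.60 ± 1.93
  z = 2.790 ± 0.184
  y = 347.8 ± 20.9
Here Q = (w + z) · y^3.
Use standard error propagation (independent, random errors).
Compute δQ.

Let u = w + z = 82.39. δu = √(δw² + δz²) = √(3.72 + 0.0339) = 1.94, so δu/u = 0.0235.
Q is then a monomial in u, y:
δQ/Q = √((δu/u)² + (3·δy/y)²) = √(0.000554 + 0.0325) = 0.182
Q = 3.466e+09, so δQ = 0.182 × 3.466e+09 = 6.3e+08.

6.3e+08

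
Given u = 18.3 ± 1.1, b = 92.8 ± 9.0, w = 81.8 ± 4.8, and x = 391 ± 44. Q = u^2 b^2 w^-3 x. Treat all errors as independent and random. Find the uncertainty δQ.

Since Q is a product/quotient, work with relative uncertainties:
  (2·δu/u)² = (2×0.0601)² = 0.0145;  (2·δb/b)² = (2×0.0970)² = 0.0376;  (-3·δw/w)² = (-3×0.0587)² = 0.0310;  (1·δx/x)² = (1×0.113)² = 0.0127
δQ/Q = √(0.0957) = 0.309
Q = 2060, so δQ = 0.309 × 2060 = 637.

637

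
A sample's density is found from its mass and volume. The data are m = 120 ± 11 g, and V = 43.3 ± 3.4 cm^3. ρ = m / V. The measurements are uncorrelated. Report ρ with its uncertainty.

2.77 ± 0.335 g/cm^3

Relative error in a monomial: (δρ/ρ)² = Σ (nᵢ · δxᵢ/xᵢ)².
  (1·δm/m)² = (1×0.0917)² = 0.00840;  (-1·δV/V)² = (-1×0.0785)² = 0.00617
δρ/ρ = √(0.0146) = 0.121
ρ = 2.77 g/cm^3, so δρ = 0.121 × 2.77 = 0.335 g/cm^3.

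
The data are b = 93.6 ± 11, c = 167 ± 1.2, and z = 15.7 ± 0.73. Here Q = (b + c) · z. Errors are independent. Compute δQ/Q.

0.0630

Let u = b + c = 261. δu = √(δb² + δc²) = √(121 + 1.44) = 11.1, so δu/u = 0.0425.
Q is then a monomial in u, z:
δQ/Q = √((δu/u)² + (1·δz/z)²) = √(0.00180 + 0.00216) = 0.0630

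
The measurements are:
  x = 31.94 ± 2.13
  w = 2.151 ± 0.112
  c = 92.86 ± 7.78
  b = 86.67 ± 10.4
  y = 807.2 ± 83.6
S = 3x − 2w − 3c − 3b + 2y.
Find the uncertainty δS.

172

Absolute uncertainties add in quadrature for a linear combination:
  (3·δx)² = 40.8;  (2·δw)² = 0.0502;  (3·δc)² = 545;  (3·δb)² = 973;  (2·δy)² = 28000
δS = √(29500) = 172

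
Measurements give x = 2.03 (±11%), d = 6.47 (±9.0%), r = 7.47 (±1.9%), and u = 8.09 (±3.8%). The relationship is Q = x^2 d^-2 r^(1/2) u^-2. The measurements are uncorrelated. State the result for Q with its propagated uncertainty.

0.00411 ± 0.00121

Since Q is a product/quotient, work with relative uncertainties:
  (2·δx/x)² = (2×0.110)² = 0.0484;  (-2·δd/d)² = (-2×0.0900)² = 0.0324;  (½·δr/r)² = (0.5×0.0190)² = 9.02e-05;  (-2·δu/u)² = (-2×0.0380)² = 0.00578
δQ/Q = √(0.0867) = 0.294
Q = 0.00411, so δQ = 0.294 × 0.00411 = 0.00121.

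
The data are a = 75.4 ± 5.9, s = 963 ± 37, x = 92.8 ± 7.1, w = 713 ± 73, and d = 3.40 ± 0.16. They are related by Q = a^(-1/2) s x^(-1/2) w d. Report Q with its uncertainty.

Each factor contributes (exponent × relative error)² to (δQ/Q)²:
  (−½·δa/a)² = (-0.5×0.0782)² = 0.00153;  (1·δs/s)² = (1×0.0384)² = 0.00148;  (−½·δx/x)² = (-0.5×0.0765)² = 0.00146;  (1·δw/w)² = (1×0.102)² = 0.0105;  (1·δd/d)² = (1×0.0471)² = 0.00221
δQ/Q = √(0.0172) = 0.131
Q = 27900, so δQ = 0.131 × 27900 = 3660.

27900 ± 3660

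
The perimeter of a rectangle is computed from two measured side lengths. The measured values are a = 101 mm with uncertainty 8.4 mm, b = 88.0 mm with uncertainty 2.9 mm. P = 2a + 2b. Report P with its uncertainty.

378 ± 17.8 mm

Each term contributes (cᵢ δxᵢ)² to (δP)²:
  (2·δa)² = 282;  (2·δb)² = 33.6
δP = √(316) = 17.8 mm
P = 378 mm.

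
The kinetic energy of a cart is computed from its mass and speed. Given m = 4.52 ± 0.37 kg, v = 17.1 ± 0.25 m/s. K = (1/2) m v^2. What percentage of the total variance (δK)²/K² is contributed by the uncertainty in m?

(δK/K)² = (1·δm/m)² + (2·δv/v)²
  m term: (1×0.0819)² = 0.00670
  v term: (2×0.0146)² = 0.000855
Total = 0.00756. Share from m = 0.00670/0.00756 = 0.887.

88.7%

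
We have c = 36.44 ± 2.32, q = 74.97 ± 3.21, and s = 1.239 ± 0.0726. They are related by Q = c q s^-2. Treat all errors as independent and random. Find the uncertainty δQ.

249

Products/powers → add relative errors in quadrature, weighted by exponent:
  (1·δc/c)² = (1×0.0637)² = 0.00405;  (1·δq/q)² = (1×0.0428)² = 0.00183;  (-2·δs/s)² = (-2×0.0586)² = 0.0137
δQ/Q = √(0.0196) = 0.140
Q = 1780, so δQ = 0.140 × 1780 = 249.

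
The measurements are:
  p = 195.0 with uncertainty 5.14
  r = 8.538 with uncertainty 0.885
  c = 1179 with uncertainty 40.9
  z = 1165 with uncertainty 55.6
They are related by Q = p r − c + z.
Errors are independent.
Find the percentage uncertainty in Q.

Let w = p·r = 1665. δw/w = √((1·δp/p)² + (1·δr/r)²) = √(0.000695 + 0.0107) = 0.107, so δw = 178.
Q = w − c + z: δQ = √(δw² + δc² + δz²) = √(31700 + 1670 + 3090) = 191
Q = 1651, so δQ/Q = 191/1651 = 0.116.

11.6%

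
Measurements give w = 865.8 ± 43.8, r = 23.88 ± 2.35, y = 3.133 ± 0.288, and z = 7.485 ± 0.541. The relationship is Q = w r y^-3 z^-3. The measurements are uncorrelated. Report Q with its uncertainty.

For a monomial Q ∝ w, r, y^-3, z^-3, fractional errors add in quadrature:
  (1·δw/w)² = (1×0.0506)² = 0.00256;  (1·δr/r)² = (1×0.0984)² = 0.00968;  (-3·δy/y)² = (-3×0.0919)² = 0.0761;  (-3·δz/z)² = (-3×0.0723)² = 0.0470
δQ/Q = √(0.135) = 0.368
Q = 1.603, so δQ = 0.368 × 1.603 = 0.590.

1.603 ± 0.590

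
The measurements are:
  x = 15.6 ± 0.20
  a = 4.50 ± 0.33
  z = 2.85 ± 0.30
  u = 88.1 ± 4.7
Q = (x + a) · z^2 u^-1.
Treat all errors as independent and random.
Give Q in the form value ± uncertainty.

Let w = x + a = 20.1. δw = √(δx² + δa²) = √(0.0400 + 0.109) = 0.386, so δw/w = 0.0192.
Q is then a monomial in w, z, u:
δQ/Q = √((δw/w)² + (2·δz/z)² + (-1·δu/u)²) = √(0.000369 + 0.0443 + 0.00285) = 0.218
Q = 1.85, so δQ = 0.218 × 1.85 = 0.404.

1.85 ± 0.404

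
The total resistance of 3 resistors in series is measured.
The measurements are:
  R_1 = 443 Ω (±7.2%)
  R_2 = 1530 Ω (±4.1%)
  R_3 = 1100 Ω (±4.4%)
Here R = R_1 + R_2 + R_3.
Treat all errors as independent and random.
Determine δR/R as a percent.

2.78%

Sums and differences: (δR)² = Σ (cᵢ δxᵢ)².
  (δR_1)² = 1020;  (δR_2)² = 3940;  (δR_3)² = 2340
δR = √(7290) = 85.4 Ω
R = 3070 Ω, so δR/R = 85.4/3070 = 0.0278.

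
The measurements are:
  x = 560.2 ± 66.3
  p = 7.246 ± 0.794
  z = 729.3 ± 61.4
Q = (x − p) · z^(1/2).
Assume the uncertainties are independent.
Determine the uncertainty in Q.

Let u = x − p = 553.0. δu = √(δx² + δp²) = √(4400 + 0.630) = 66.3, so δu/u = 0.120.
Q is then a monomial in u, z:
δQ/Q = √((δu/u)² + (½·δz/z)²) = √(0.0144 + 0.00177) = 0.127
Q = 14930, so δQ = 0.127 × 14930 = 1900.

1900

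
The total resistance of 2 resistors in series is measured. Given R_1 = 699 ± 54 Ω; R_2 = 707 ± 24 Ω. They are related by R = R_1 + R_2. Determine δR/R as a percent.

Each term contributes (cᵢ δxᵢ)² to (δR)²:
  (δR_1)² = 2920;  (δR_2)² = 576
δR = √(3490) = 59.1 Ω
R = 1410 Ω, so δR/R = 59.1/1410 = 0.0420.

4.20%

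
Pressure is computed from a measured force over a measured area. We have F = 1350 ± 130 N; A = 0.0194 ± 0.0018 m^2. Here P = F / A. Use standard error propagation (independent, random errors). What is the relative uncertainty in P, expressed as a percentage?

13.4%

For a monomial P ∝ F, A^-1, fractional errors add in quadrature:
  (1·δF/F)² = (1×0.0963)² = 0.00927;  (-1·δA/A)² = (-1×0.0928)² = 0.00861
δP/P = √(0.0179) = 0.134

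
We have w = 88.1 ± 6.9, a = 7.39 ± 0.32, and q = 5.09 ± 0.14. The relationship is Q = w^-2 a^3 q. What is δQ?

Since Q is a product/quotient, work with relative uncertainties:
  (-2·δw/w)² = (-2×0.0783)² = 0.0245;  (3·δa/a)² = (3×0.0433)² = 0.0169;  (1·δq/q)² = (1×0.0275)² = 0.000757
δQ/Q = √(0.0422) = 0.205
Q = 0.265, so δQ = 0.205 × 0.265 = 0.0543.

0.0543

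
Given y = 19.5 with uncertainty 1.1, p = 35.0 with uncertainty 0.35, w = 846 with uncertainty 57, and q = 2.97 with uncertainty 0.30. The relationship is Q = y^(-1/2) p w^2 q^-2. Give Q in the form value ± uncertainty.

(6.43 ± 1.57) × 10^5

Relative error in a monomial: (δQ/Q)² = Σ (nᵢ · δxᵢ/xᵢ)².
  (−½·δy/y)² = (-0.5×0.0564)² = 0.000796;  (1·δp/p)² = (1×0.0100)² = 0.000100;  (2·δw/w)² = (2×0.0674)² = 0.0182;  (-2·δq/q)² = (-2×0.101)² = 0.0408
δQ/Q = √(0.0599) = 0.245
Q = 6.43e+05, so δQ = 0.245 × 6.43e+05 = 1.57e+05.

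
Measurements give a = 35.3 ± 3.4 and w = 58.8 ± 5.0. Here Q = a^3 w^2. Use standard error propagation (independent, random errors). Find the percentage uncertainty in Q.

Products/powers → add relative errors in quadrature, weighted by exponent:
  (3·δa/a)² = (3×0.0963)² = 0.0835;  (2·δw/w)² = (2×0.0850)² = 0.0289
δQ/Q = √(0.112) = 0.335

33.5%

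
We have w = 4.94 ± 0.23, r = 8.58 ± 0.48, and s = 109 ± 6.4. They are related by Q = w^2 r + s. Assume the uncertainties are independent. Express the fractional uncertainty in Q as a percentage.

Let p = w^2·r = 209. δp/p = √((2·δw/w)² + (1·δr/r)²) = √(0.00867 + 0.00313) = 0.109, so δp = 22.7.
Q = p + s: δQ = √(δp² + δs²) = √(517 + 41.0) = 23.6
Q = 318, so δQ/Q = 23.6/318 = 0.0742.

7.42%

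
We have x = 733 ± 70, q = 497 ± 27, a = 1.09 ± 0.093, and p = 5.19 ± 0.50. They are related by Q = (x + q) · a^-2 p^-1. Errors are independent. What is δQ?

Let u = x + q = 1230. δu = √(δx² + δq²) = √(4900 + 729) = 75.0, so δu/u = 0.0610.
Q is then a monomial in u, a, p:
δQ/Q = √((δu/u)² + (-2·δa/a)² + (-1·δp/p)²) = √(0.00372 + 0.0291 + 0.00928) = 0.205
Q = 199, so δQ = 0.205 × 199 = 40.9.

40.9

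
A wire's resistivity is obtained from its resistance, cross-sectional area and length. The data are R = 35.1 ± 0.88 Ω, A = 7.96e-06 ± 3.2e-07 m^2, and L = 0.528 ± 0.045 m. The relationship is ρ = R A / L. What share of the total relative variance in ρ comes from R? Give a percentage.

(δρ/ρ)² = (1·δR/R)² + (1·δA/A)² + (-1·δL/L)²
  R term: (1×0.0251)² = 0.000629
  A term: (1×0.0402)² = 0.00162
  L term: (-1×0.0852)² = 0.00726
Total = 0.00951. Share from R = 0.000629/0.00951 = 0.0661.

6.61%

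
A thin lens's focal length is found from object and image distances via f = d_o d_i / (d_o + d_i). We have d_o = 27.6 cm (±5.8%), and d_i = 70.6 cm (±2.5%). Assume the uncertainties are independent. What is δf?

∂f/∂d_o = (d_i/(d_o+d_i))² = 0.517;  ∂f/∂d_i = (d_o/(d_o+d_i))² = 0.0790
δf = √((∂f/∂d_o · δd_o)² + (∂f/∂d_i · δd_i)²) = √(0.685 + 0.0194) = 0.839 cm

0.839 cm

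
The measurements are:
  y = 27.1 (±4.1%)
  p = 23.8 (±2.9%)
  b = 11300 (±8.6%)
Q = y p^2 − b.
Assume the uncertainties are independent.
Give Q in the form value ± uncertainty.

4050 ± 1460

Let w = y·p^2 = 15400. δw/w = √((1·δy/y)² + (2·δp/p)²) = √(0.00168 + 0.00336) = 0.0710, so δw = 1090.
Q = w − b: δQ = √(δw² + δb²) = √(1.19e+06 + 9.44e+05) = 1460
Q = 4050.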